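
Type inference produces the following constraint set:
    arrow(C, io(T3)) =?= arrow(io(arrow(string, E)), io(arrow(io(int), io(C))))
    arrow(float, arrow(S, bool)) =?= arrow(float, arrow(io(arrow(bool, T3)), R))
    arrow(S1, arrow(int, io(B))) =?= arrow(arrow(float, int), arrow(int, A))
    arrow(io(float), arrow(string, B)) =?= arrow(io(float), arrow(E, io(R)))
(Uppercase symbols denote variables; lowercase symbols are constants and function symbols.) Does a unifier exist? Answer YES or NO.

YES

Decompose arrow/2: C =?= io(arrow(string, E)),  io(T3) =?= io(arrow(io(int), io(C))).
Bind C := io(arrow(string, E)); substituting into the one remaining equation that mentions C gives: io(T3) =?= io(arrow(io(int), io(io(arrow(string, E))))).
Decompose io/1: T3 =?= arrow(io(int), io(io(arrow(string, E)))).
Bind T3 := arrow(io(int), io(io(arrow(string, E)))); substituting into the one remaining equation that mentions T3 gives: arrow(float, arrow(S, bool)) =?= arrow(float, arrow(io(arrow(bool, arrow(io(int), io(io(arrow(string, E)))))), R)).
Decompose arrow/2: float =?= float,  arrow(S, bool) =?= arrow(io(arrow(bool, arrow(io(int), io(io(arrow(string, E)))))), R).
Delete trivial equation float =?= float.
Decompose arrow/2: S =?= io(arrow(bool, arrow(io(int), io(io(arrow(string, E)))))),  bool =?= R.
Bind S := io(arrow(bool, arrow(io(int), io(io(arrow(string, E)))))); no other remaining equation mentions S.
Bind R := bool; substituting into the one remaining equation that mentions R gives: arrow(io(float), arrow(string, B)) =?= arrow(io(float), arrow(E, io(bool))).
Decompose arrow/2: S1 =?= arrow(float, int),  arrow(int, io(B)) =?= arrow(int, A).
Bind S1 := arrow(float, int); no other remaining equation mentions S1.
Decompose arrow/2: int =?= int,  io(B) =?= A.
Delete trivial equation int =?= int.
Bind A := io(B); no other remaining equation mentions A.
Decompose arrow/2: io(float) =?= io(float),  arrow(string, B) =?= arrow(E, io(bool)).
Delete trivial equation io(float) =?= io(float).
Decompose arrow/2: string =?= E,  B =?= io(bool).
Bind E := string; no other remaining equation mentions E. Substituting into the earlier bindings gives C := io(arrow(string, string)), T3 := arrow(io(int), io(io(arrow(string, string)))), S := io(arrow(bool, arrow(io(int), io(io(arrow(string, string)))))).
Bind B := io(bool). Substituting into the earlier binding gives A := io(io(bool)).
No equations remain and no clash or occurs-check failure arose, so a unifier exists.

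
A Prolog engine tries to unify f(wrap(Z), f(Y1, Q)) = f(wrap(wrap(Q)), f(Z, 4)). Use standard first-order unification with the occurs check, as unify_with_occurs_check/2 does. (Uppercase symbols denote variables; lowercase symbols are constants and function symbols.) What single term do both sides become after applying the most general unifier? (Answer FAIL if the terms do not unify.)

Decompose f/2: wrap(Z) = wrap(wrap(Q)),  f(Y1, Q) = f(Z, 4).
Decompose wrap/1: Z = wrap(Q).
Bind Z := wrap(Q); substituting into the remaining equation gives: f(Y1, Q) = f(wrap(Q), 4).
Decompose f/2: Y1 = wrap(Q),  Q = 4.
Bind Y1 := wrap(Q); no other remaining equation mentions Y1.
Bind Q := 4. Substituting into the earlier bindings gives Z := wrap(4), Y1 := wrap(4).
Applying the MGU to either side gives f(wrap(wrap(4)), f(wrap(4), 4)).

f(wrap(wrap(4)), f(wrap(4), 4))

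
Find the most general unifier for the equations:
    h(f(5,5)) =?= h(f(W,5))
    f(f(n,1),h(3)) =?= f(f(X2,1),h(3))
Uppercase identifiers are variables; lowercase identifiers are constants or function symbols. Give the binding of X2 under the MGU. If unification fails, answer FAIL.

Decompose h/1: f(5,5) =?= f(W,5).
Decompose f/2: 5 =?= W,  5 =?= 5.
Bind W := 5; no other remaining equation mentions W.
Delete trivial equation 5 =?= 5.
Decompose f/2: f(n,1) =?= f(X2,1),  h(3) =?= h(3).
Decompose f/2: n =?= X2,  1 =?= 1.
Bind X2 := n; no other remaining equation mentions X2.
Delete trivial equation 1 =?= 1.
Delete trivial equation h(3) =?= h(3).
MGU = { W := 5, X2 := n }, so X2 := n.

n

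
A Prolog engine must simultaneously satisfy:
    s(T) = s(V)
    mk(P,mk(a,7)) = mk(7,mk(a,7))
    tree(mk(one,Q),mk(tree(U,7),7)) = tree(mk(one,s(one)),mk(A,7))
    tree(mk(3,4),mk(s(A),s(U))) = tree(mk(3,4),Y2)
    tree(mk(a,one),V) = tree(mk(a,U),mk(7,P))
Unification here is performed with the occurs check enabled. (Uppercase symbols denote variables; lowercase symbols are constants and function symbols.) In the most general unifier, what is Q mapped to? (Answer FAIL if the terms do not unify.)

Decompose s/1: T = V.
Bind T := V; no other remaining equation mentions T.
Decompose mk/2: P = 7,  mk(a,7) = mk(a,7).
Bind P := 7; substituting into the one remaining equation that mentions P gives: tree(mk(a,one),V) = tree(mk(a,U),mk(7,7)).
Delete trivial equation mk(a,7) = mk(a,7).
Decompose tree/2: mk(one,Q) = mk(one,s(one)),  mk(tree(U,7),7) = mk(A,7).
Decompose mk/2: one = one,  Q = s(one).
Delete trivial equation one = one.
Bind Q := s(one); no other remaining equation mentions Q.
Decompose mk/2: tree(U,7) = A,  7 = 7.
Bind A := tree(U,7); substituting into the one remaining equation that mentions A gives: tree(mk(3,4),mk(s(tree(U,7)),s(U))) = tree(mk(3,4),Y2).
Delete trivial equation 7 = 7.
Decompose tree/2: mk(3,4) = mk(3,4),  mk(s(tree(U,7)),s(U)) = Y2.
Delete trivial equation mk(3,4) = mk(3,4).
Bind Y2 := mk(s(tree(U,7)),s(U)); no other remaining equation mentions Y2.
Decompose tree/2: mk(a,one) = mk(a,U),  V = mk(7,7).
Decompose mk/2: a = a,  one = U.
Delete trivial equation a = a.
Bind U := one; no other remaining equation mentions U. Substituting into the earlier bindings gives A := tree(one,7), Y2 := mk(s(tree(one,7)),s(one)).
Bind V := mk(7,7). Substituting into the earlier binding gives T := mk(7,7).
MGU = { T ↦ mk(7,7), P ↦ 7, Q ↦ s(one), A ↦ tree(one,7), Y2 ↦ mk(s(tree(one,7)),s(one)), U ↦ one, V ↦ mk(7,7) }, so Q ↦ s(one).

s(one)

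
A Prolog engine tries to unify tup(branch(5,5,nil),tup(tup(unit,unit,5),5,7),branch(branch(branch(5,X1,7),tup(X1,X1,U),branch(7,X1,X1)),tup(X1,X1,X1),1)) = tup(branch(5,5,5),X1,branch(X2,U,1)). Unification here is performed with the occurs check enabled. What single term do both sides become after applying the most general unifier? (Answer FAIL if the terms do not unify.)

FAIL

Decompose tup/3: branch(5,5,nil) = branch(5,5,5),  tup(tup(unit,unit,5),5,7) = X1,  branch(branch(branch(5,X1,7),tup(X1,X1,U),branch(7,X1,X1)),tup(X1,X1,X1),1) = branch(X2,U,1).
Decompose branch/3: 5 = 5,  5 = 5,  nil = 5.
Delete trivial equation 5 = 5.
Delete trivial equation 5 = 5.
Clash: constants nil and 5 differ; no unifier exists.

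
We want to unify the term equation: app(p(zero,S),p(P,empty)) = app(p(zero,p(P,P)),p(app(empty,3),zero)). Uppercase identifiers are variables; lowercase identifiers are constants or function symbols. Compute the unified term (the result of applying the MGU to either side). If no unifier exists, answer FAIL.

FAIL

Decompose app/2: p(zero,S) = p(zero,p(P,P)),  p(P,empty) = p(app(empty,3),zero).
Decompose p/2: zero = zero,  S = p(P,P).
Delete trivial equation zero = zero.
Bind S := p(P,P); no other remaining equation mentions S.
Decompose p/2: P = app(empty,3),  empty = zero.
Bind P := app(empty,3); no other remaining equation mentions P. Substituting into the earlier binding gives S := p(app(empty,3),app(empty,3)).
Clash: constants empty and zero differ; no unifier exists.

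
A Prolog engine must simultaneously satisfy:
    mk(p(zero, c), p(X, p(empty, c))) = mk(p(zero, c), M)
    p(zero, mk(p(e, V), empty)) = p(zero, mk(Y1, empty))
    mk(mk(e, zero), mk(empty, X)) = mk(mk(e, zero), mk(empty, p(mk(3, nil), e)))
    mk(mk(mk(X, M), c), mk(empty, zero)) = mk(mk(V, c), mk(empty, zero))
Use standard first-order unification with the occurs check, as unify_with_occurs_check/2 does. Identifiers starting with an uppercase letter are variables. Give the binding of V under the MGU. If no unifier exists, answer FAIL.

Decompose mk/2: p(zero, c) = p(zero, c),  p(X, p(empty, c)) = M.
Delete trivial equation p(zero, c) = p(zero, c).
Bind M := p(X, p(empty, c)); substituting into the one remaining equation that mentions M gives: mk(mk(mk(X, p(X, p(empty, c))), c), mk(empty, zero)) = mk(mk(V, c), mk(empty, zero)).
Decompose p/2: zero = zero,  mk(p(e, V), empty) = mk(Y1, empty).
Delete trivial equation zero = zero.
Decompose mk/2: p(e, V) = Y1,  empty = empty.
Bind Y1 := p(e, V); no other remaining equation mentions Y1.
Delete trivial equation empty = empty.
Decompose mk/2: mk(e, zero) = mk(e, zero),  mk(empty, X) = mk(empty, p(mk(3, nil), e)).
Delete trivial equation mk(e, zero) = mk(e, zero).
Decompose mk/2: empty = empty,  X = p(mk(3, nil), e).
Delete trivial equation empty = empty.
Bind X := p(mk(3, nil), e); substituting into the remaining equation gives: mk(mk(mk(p(mk(3, nil), e), p(p(mk(3, nil), e), p(empty, c))), c), mk(empty, zero)) = mk(mk(V, c), mk(empty, zero)). Substituting into the earlier binding gives M := p(p(mk(3, nil), e), p(empty, c)).
Decompose mk/2: mk(mk(p(mk(3, nil), e), p(p(mk(3, nil), e), p(empty, c))), c) = mk(V, c),  mk(empty, zero) = mk(empty, zero).
Decompose mk/2: mk(p(mk(3, nil), e), p(p(mk(3, nil), e), p(empty, c))) = V,  c = c.
Bind V := mk(p(mk(3, nil), e), p(p(mk(3, nil), e), p(empty, c))); no other remaining equation mentions V. Substituting into the earlier binding gives Y1 := p(e, mk(p(mk(3, nil), e), p(p(mk(3, nil), e), p(empty, c)))).
Delete trivial equation c = c.
Delete trivial equation mk(empty, zero) = mk(empty, zero).
MGU = { M ↦ p(p(mk(3, nil), e), p(empty, c)), Y1 ↦ p(e, mk(p(mk(3, nil), e), p(p(mk(3, nil), e), p(empty, c)))), X ↦ p(mk(3, nil), e), V ↦ mk(p(mk(3, nil), e), p(p(mk(3, nil), e), p(empty, c))) }, so V ↦ mk(p(mk(3, nil), e), p(p(mk(3, nil), e), p(empty, c))).

mk(p(mk(3, nil), e), p(p(mk(3, nil), e), p(empty, c)))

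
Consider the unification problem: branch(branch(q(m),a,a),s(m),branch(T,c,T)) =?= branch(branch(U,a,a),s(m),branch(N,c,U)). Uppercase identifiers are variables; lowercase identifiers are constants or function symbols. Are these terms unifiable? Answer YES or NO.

YES

Decompose branch/3: branch(q(m),a,a) =?= branch(U,a,a),  s(m) =?= s(m),  branch(T,c,T) =?= branch(N,c,U).
Decompose branch/3: q(m) =?= U,  a =?= a,  a =?= a.
Bind U := q(m); substituting into the one remaining equation that mentions U gives: branch(T,c,T) =?= branch(N,c,q(m)).
Delete trivial equation a =?= a.
Delete trivial equation a =?= a.
Delete trivial equation s(m) =?= s(m).
Decompose branch/3: T =?= N,  c =?= c,  T =?= q(m).
Bind T := N; substituting into the one remaining equation that mentions T gives: N =?= q(m).
Delete trivial equation c =?= c.
Bind N := q(m). Substituting into the earlier binding gives T := q(m).
No equations remain and no clash or occurs-check failure arose, so a unifier exists.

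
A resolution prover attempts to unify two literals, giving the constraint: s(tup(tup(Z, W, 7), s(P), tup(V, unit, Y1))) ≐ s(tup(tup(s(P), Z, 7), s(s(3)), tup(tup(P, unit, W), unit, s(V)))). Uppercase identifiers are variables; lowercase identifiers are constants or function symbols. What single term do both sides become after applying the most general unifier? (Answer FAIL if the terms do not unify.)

s(tup(tup(s(s(3)), s(s(3)), 7), s(s(3)), tup(tup(s(3), unit, s(s(3))), unit, s(tup(s(3), unit, s(s(3)))))))

Decompose s/1: tup(tup(Z, W, 7), s(P), tup(V, unit, Y1)) ≐ tup(tup(s(P), Z, 7), s(s(3)), tup(tup(P, unit, W), unit, s(V))).
Decompose tup/3: tup(Z, W, 7) ≐ tup(s(P), Z, 7),  s(P) ≐ s(s(3)),  tup(V, unit, Y1) ≐ tup(tup(P, unit, W), unit, s(V)).
Decompose tup/3: Z ≐ s(P),  W ≐ Z,  7 ≐ 7.
Bind Z := s(P); substituting into the one remaining equation that mentions Z gives: W ≐ s(P).
Bind W := s(P); substituting into the one remaining equation that mentions W gives: tup(V, unit, Y1) ≐ tup(tup(P, unit, s(P)), unit, s(V)).
Delete trivial equation 7 ≐ 7.
Decompose s/1: P ≐ s(3).
Bind P := s(3); substituting into the remaining equation gives: tup(V, unit, Y1) ≐ tup(tup(s(3), unit, s(s(3))), unit, s(V)). Substituting into the earlier bindings gives Z := s(s(3)), W := s(s(3)).
Decompose tup/3: V ≐ tup(s(3), unit, s(s(3))),  unit ≐ unit,  Y1 ≐ s(V).
Bind V := tup(s(3), unit, s(s(3))); substituting into the one remaining equation that mentions V gives: Y1 ≐ s(tup(s(3), unit, s(s(3)))).
Delete trivial equation unit ≐ unit.
Bind Y1 := s(tup(s(3), unit, s(s(3)))).
Applying the MGU to either side gives s(tup(tup(s(s(3)), s(s(3)), 7), s(s(3)), tup(tup(s(3), unit, s(s(3))), unit, s(tup(s(3), unit, s(s(3))))))).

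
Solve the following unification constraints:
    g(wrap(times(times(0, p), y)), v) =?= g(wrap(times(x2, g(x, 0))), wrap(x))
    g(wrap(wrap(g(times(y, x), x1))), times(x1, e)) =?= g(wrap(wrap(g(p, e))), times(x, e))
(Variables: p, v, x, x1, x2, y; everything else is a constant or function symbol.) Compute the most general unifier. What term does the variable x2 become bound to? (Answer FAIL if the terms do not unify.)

Decompose g/2: wrap(times(times(0, p), y)) =?= wrap(times(x2, g(x, 0))),  v =?= wrap(x).
Decompose wrap/1: times(times(0, p), y) =?= times(x2, g(x, 0)).
Decompose times/2: times(0, p) =?= x2,  y =?= g(x, 0).
Bind x2 := times(0, p); no other remaining equation mentions x2.
Bind y := g(x, 0); substituting into the one remaining equation that mentions y gives: g(wrap(wrap(g(times(g(x, 0), x), x1))), times(x1, e)) =?= g(wrap(wrap(g(p, e))), times(x, e)).
Bind v := wrap(x); no other remaining equation mentions v.
Decompose g/2: wrap(wrap(g(times(g(x, 0), x), x1))) =?= wrap(wrap(g(p, e))),  times(x1, e) =?= times(x, e).
Decompose wrap/1: wrap(g(times(g(x, 0), x), x1)) =?= wrap(g(p, e)).
Decompose wrap/1: g(times(g(x, 0), x), x1) =?= g(p, e).
Decompose g/2: times(g(x, 0), x) =?= p,  x1 =?= e.
Bind p := times(g(x, 0), x); no other remaining equation mentions p. Substituting into the earlier binding gives x2 := times(0, times(g(x, 0), x)).
Bind x1 := e; substituting into the remaining equation gives: times(e, e) =?= times(x, e).
Decompose times/2: e =?= x,  e =?= e.
Bind x := e; no other remaining equation mentions x. Substituting into the earlier bindings gives x2 := times(0, times(g(e, 0), e)), y := g(e, 0), v := wrap(e), p := times(g(e, 0), e).
Delete trivial equation e =?= e.
MGU = { x2 -> times(0, times(g(e, 0), e)), y -> g(e, 0), v -> wrap(e), p -> times(g(e, 0), e), x1 -> e, x -> e }, so x2 -> times(0, times(g(e, 0), e)).

times(0, times(g(e, 0), e))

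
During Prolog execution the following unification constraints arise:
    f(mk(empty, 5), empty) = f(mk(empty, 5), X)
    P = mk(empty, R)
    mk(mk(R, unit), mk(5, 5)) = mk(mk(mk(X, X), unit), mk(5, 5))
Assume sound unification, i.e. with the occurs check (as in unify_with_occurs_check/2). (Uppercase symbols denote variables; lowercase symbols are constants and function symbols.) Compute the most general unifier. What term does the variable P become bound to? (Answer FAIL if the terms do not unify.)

mk(empty, mk(empty, empty))

Decompose f/2: mk(empty, 5) = mk(empty, 5),  empty = X.
Delete trivial equation mk(empty, 5) = mk(empty, 5).
Bind X := empty; substituting into the one remaining equation that mentions X gives: mk(mk(R, unit), mk(5, 5)) = mk(mk(mk(empty, empty), unit), mk(5, 5)).
Bind P := mk(empty, R); no other remaining equation mentions P.
Decompose mk/2: mk(R, unit) = mk(mk(empty, empty), unit),  mk(5, 5) = mk(5, 5).
Decompose mk/2: R = mk(empty, empty),  unit = unit.
Bind R := mk(empty, empty); no other remaining equation mentions R. Substituting into the earlier binding gives P := mk(empty, mk(empty, empty)).
Delete trivial equation unit = unit.
Delete trivial equation mk(5, 5) = mk(5, 5).
MGU = { X = empty, P = mk(empty, mk(empty, empty)), R = mk(empty, empty) }, so P = mk(empty, mk(empty, empty)).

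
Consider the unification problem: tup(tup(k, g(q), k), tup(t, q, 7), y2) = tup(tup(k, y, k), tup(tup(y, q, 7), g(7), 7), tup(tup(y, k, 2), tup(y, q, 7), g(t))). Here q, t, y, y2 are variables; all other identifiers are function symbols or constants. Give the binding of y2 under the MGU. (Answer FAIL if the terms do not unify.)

Decompose tup/3: tup(k, g(q), k) = tup(k, y, k),  tup(t, q, 7) = tup(tup(y, q, 7), g(7), 7),  y2 = tup(tup(y, k, 2), tup(y, q, 7), g(t)).
Decompose tup/3: k = k,  g(q) = y,  k = k.
Delete trivial equation k = k.
Bind y := g(q); substituting into the 2 remaining equations that mention y gives: tup(t, q, 7) = tup(tup(g(q), q, 7), g(7), 7),  y2 = tup(tup(g(q), k, 2), tup(g(q), q, 7), g(t)).
Delete trivial equation k = k.
Decompose tup/3: t = tup(g(q), q, 7),  q = g(7),  7 = 7.
Bind t := tup(g(q), q, 7); substituting into the one remaining equation that mentions t gives: y2 = tup(tup(g(q), k, 2), tup(g(q), q, 7), g(tup(g(q), q, 7))).
Bind q := g(7); substituting into the one remaining equation that mentions q gives: y2 = tup(tup(g(g(7)), k, 2), tup(g(g(7)), g(7), 7), g(tup(g(g(7)), g(7), 7))). Substituting into the earlier bindings gives y := g(g(7)), t := tup(g(g(7)), g(7), 7).
Delete trivial equation 7 = 7.
Bind y2 := tup(tup(g(g(7)), k, 2), tup(g(g(7)), g(7), 7), g(tup(g(g(7)), g(7), 7))).
MGU = { y ↦ g(g(7)), t ↦ tup(g(g(7)), g(7), 7), q ↦ g(7), y2 ↦ tup(tup(g(g(7)), k, 2), tup(g(g(7)), g(7), 7), g(tup(g(g(7)), g(7), 7))) }, so y2 ↦ tup(tup(g(g(7)), k, 2), tup(g(g(7)), g(7), 7), g(tup(g(g(7)), g(7), 7))).

tup(tup(g(g(7)), k, 2), tup(g(g(7)), g(7), 7), g(tup(g(g(7)), g(7), 7)))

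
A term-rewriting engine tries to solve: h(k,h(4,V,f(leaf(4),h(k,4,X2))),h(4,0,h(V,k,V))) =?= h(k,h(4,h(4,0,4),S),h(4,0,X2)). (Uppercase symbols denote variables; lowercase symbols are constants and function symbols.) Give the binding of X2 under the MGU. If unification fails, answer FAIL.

h(h(4,0,4),k,h(4,0,4))

Decompose h/3: k =?= k,  h(4,V,f(leaf(4),h(k,4,X2))) =?= h(4,h(4,0,4),S),  h(4,0,h(V,k,V)) =?= h(4,0,X2).
Delete trivial equation k =?= k.
Decompose h/3: 4 =?= 4,  V =?= h(4,0,4),  f(leaf(4),h(k,4,X2)) =?= S.
Delete trivial equation 4 =?= 4.
Bind V := h(4,0,4); substituting into the one remaining equation that mentions V gives: h(4,0,h(h(4,0,4),k,h(4,0,4))) =?= h(4,0,X2).
Bind S := f(leaf(4),h(k,4,X2)); no other remaining equation mentions S.
Decompose h/3: 4 =?= 4,  0 =?= 0,  h(h(4,0,4),k,h(4,0,4)) =?= X2.
Delete trivial equation 4 =?= 4.
Delete trivial equation 0 =?= 0.
Bind X2 := h(h(4,0,4),k,h(4,0,4)). Substituting into the earlier binding gives S := f(leaf(4),h(k,4,h(h(4,0,4),k,h(4,0,4)))).
MGU = { V ↦ h(4,0,4), S ↦ f(leaf(4),h(k,4,h(h(4,0,4),k,h(4,0,4)))), X2 ↦ h(h(4,0,4),k,h(4,0,4)) }, so X2 ↦ h(h(4,0,4),k,h(4,0,4)).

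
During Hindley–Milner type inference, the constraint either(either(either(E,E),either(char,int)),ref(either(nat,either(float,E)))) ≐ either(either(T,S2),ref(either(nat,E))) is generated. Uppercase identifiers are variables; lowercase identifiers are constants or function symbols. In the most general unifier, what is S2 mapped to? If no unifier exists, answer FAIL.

FAIL

Decompose either/2: either(either(E,E),either(char,int)) ≐ either(T,S2),  ref(either(nat,either(float,E))) ≐ ref(either(nat,E)).
Decompose either/2: either(E,E) ≐ T,  either(char,int) ≐ S2.
Bind T := either(E,E); no other remaining equation mentions T.
Bind S2 := either(char,int); no other remaining equation mentions S2.
Decompose ref/1: either(nat,either(float,E)) ≐ either(nat,E).
Decompose either/2: nat ≐ nat,  either(float,E) ≐ E.
Delete trivial equation nat ≐ nat.
Occurs check fails: E occurs in either(float,E); the equation E ≐ either(float,E) has no finite solution.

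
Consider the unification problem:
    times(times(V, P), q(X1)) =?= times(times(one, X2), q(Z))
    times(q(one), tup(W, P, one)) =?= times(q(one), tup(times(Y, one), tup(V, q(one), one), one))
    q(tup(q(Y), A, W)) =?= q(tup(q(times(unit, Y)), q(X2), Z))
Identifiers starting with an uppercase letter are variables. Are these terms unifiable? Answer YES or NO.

NO

Decompose times/2: times(V, P) =?= times(one, X2),  q(X1) =?= q(Z).
Decompose times/2: V =?= one,  P =?= X2.
Bind V := one; substituting into the one remaining equation that mentions V gives: times(q(one), tup(W, P, one)) =?= times(q(one), tup(times(Y, one), tup(one, q(one), one), one)).
Bind P := X2; substituting into the one remaining equation that mentions P gives: times(q(one), tup(W, X2, one)) =?= times(q(one), tup(times(Y, one), tup(one, q(one), one), one)).
Decompose q/1: X1 =?= Z.
Bind X1 := Z; no other remaining equation mentions X1.
Decompose times/2: q(one) =?= q(one),  tup(W, X2, one) =?= tup(times(Y, one), tup(one, q(one), one), one).
Delete trivial equation q(one) =?= q(one).
Decompose tup/3: W =?= times(Y, one),  X2 =?= tup(one, q(one), one),  one =?= one.
Bind W := times(Y, one); substituting into the one remaining equation that mentions W gives: q(tup(q(Y), A, times(Y, one))) =?= q(tup(q(times(unit, Y)), q(X2), Z)).
Bind X2 := tup(one, q(one), one); substituting into the one remaining equation that mentions X2 gives: q(tup(q(Y), A, times(Y, one))) =?= q(tup(q(times(unit, Y)), q(tup(one, q(one), one)), Z)). Substituting into the earlier binding gives P := tup(one, q(one), one).
Delete trivial equation one =?= one.
Decompose q/1: tup(q(Y), A, times(Y, one)) =?= tup(q(times(unit, Y)), q(tup(one, q(one), one)), Z).
Decompose tup/3: q(Y) =?= q(times(unit, Y)),  A =?= q(tup(one, q(one), one)),  times(Y, one) =?= Z.
Decompose q/1: Y =?= times(unit, Y).
Occurs check fails: Y occurs in times(unit, Y); the equation Y =?= times(unit, Y) has no finite solution.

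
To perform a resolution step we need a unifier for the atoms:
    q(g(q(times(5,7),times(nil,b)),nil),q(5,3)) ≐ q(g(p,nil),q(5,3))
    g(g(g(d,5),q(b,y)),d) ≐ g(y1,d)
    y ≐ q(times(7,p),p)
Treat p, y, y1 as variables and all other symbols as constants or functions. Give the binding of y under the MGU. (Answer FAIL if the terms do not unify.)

q(times(7,q(times(5,7),times(nil,b))),q(times(5,7),times(nil,b)))

Decompose q/2: g(q(times(5,7),times(nil,b)),nil) ≐ g(p,nil),  q(5,3) ≐ q(5,3).
Decompose g/2: q(times(5,7),times(nil,b)) ≐ p,  nil ≐ nil.
Bind p := q(times(5,7),times(nil,b)); substituting into the one remaining equation that mentions p gives: y ≐ q(times(7,q(times(5,7),times(nil,b))),q(times(5,7),times(nil,b))).
Delete trivial equation nil ≐ nil.
Delete trivial equation q(5,3) ≐ q(5,3).
Decompose g/2: g(g(d,5),q(b,y)) ≐ y1,  d ≐ d.
Bind y1 := g(g(d,5),q(b,y)); no other remaining equation mentions y1.
Delete trivial equation d ≐ d.
Bind y := q(times(7,q(times(5,7),times(nil,b))),q(times(5,7),times(nil,b))). Substituting into the earlier binding gives y1 := g(g(d,5),q(b,q(times(7,q(times(5,7),times(nil,b))),q(times(5,7),times(nil,b))))).
MGU = { p -> q(times(5,7),times(nil,b)), y1 -> g(g(d,5),q(b,q(times(7,q(times(5,7),times(nil,b))),q(times(5,7),times(nil,b))))), y -> q(times(7,q(times(5,7),times(nil,b))),q(times(5,7),times(nil,b))) }, so y -> q(times(7,q(times(5,7),times(nil,b))),q(times(5,7),times(nil,b))).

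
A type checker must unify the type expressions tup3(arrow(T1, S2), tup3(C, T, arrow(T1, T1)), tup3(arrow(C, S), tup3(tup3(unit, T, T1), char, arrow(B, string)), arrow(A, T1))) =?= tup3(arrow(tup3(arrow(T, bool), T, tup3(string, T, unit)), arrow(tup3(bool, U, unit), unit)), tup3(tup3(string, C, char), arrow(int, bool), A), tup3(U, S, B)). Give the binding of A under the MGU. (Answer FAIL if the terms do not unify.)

FAIL

Decompose tup3/3: arrow(T1, S2) =?= arrow(tup3(arrow(T, bool), T, tup3(string, T, unit)), arrow(tup3(bool, U, unit), unit)),  tup3(C, T, arrow(T1, T1)) =?= tup3(tup3(string, C, char), arrow(int, bool), A),  tup3(arrow(C, S), tup3(tup3(unit, T, T1), char, arrow(B, string)), arrow(A, T1)) =?= tup3(U, S, B).
Decompose arrow/2: T1 =?= tup3(arrow(T, bool), T, tup3(string, T, unit)),  S2 =?= arrow(tup3(bool, U, unit), unit).
Bind T1 := tup3(arrow(T, bool), T, tup3(string, T, unit)); substituting into the 2 remaining equations that mention T1 gives: tup3(C, T, arrow(tup3(arrow(T, bool), T, tup3(string, T, unit)), tup3(arrow(T, bool), T, tup3(string, T, unit)))) =?= tup3(tup3(string, C, char), arrow(int, bool), A),  tup3(arrow(C, S), tup3(tup3(unit, T, tup3(arrow(T, bool), T, tup3(string, T, unit))), char, arrow(B, string)), arrow(A, tup3(arrow(T, bool), T, tup3(string, T, unit)))) =?= tup3(U, S, B).
Bind S2 := arrow(tup3(bool, U, unit), unit); no other remaining equation mentions S2.
Decompose tup3/3: C =?= tup3(string, C, char),  T =?= arrow(int, bool),  arrow(tup3(arrow(T, bool), T, tup3(string, T, unit)), tup3(arrow(T, bool), T, tup3(string, T, unit))) =?= A.
Occurs check fails: C occurs in tup3(string, C, char); the equation C =?= tup3(string, C, char) has no finite solution.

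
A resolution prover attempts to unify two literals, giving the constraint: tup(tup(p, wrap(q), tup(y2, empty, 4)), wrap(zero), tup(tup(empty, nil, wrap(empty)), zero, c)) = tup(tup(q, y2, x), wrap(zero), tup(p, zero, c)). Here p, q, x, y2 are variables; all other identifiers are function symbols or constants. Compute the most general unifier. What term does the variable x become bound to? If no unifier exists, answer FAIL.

tup(wrap(tup(empty, nil, wrap(empty))), empty, 4)

Decompose tup/3: tup(p, wrap(q), tup(y2, empty, 4)) = tup(q, y2, x),  wrap(zero) = wrap(zero),  tup(tup(empty, nil, wrap(empty)), zero, c) = tup(p, zero, c).
Decompose tup/3: p = q,  wrap(q) = y2,  tup(y2, empty, 4) = x.
Bind p := q; substituting into the one remaining equation that mentions p gives: tup(tup(empty, nil, wrap(empty)), zero, c) = tup(q, zero, c).
Bind y2 := wrap(q); substituting into the one remaining equation that mentions y2 gives: tup(wrap(q), empty, 4) = x.
Bind x := tup(wrap(q), empty, 4); no other remaining equation mentions x.
Delete trivial equation wrap(zero) = wrap(zero).
Decompose tup/3: tup(empty, nil, wrap(empty)) = q,  zero = zero,  c = c.
Bind q := tup(empty, nil, wrap(empty)); no other remaining equation mentions q. Substituting into the earlier bindings gives p := tup(empty, nil, wrap(empty)), y2 := wrap(tup(empty, nil, wrap(empty))), x := tup(wrap(tup(empty, nil, wrap(empty))), empty, 4).
Delete trivial equation zero = zero.
Delete trivial equation c = c.
MGU = { p -> tup(empty, nil, wrap(empty)), y2 -> wrap(tup(empty, nil, wrap(empty))), x -> tup(wrap(tup(empty, nil, wrap(empty))), empty, 4), q -> tup(empty, nil, wrap(empty)) }, so x -> tup(wrap(tup(empty, nil, wrap(empty))), empty, 4).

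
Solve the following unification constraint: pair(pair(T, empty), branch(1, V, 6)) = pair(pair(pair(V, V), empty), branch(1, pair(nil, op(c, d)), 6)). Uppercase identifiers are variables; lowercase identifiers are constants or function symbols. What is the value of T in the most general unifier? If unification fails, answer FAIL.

pair(pair(nil, op(c, d)), pair(nil, op(c, d)))

Decompose pair/2: pair(T, empty) = pair(pair(V, V), empty),  branch(1, V, 6) = branch(1, pair(nil, op(c, d)), 6).
Decompose pair/2: T = pair(V, V),  empty = empty.
Bind T := pair(V, V); no other remaining equation mentions T.
Delete trivial equation empty = empty.
Decompose branch/3: 1 = 1,  V = pair(nil, op(c, d)),  6 = 6.
Delete trivial equation 1 = 1.
Bind V := pair(nil, op(c, d)); no other remaining equation mentions V. Substituting into the earlier binding gives T := pair(pair(nil, op(c, d)), pair(nil, op(c, d))).
Delete trivial equation 6 = 6.
MGU = { T -> pair(pair(nil, op(c, d)), pair(nil, op(c, d))), V -> pair(nil, op(c, d)) }, so T -> pair(pair(nil, op(c, d)), pair(nil, op(c, d))).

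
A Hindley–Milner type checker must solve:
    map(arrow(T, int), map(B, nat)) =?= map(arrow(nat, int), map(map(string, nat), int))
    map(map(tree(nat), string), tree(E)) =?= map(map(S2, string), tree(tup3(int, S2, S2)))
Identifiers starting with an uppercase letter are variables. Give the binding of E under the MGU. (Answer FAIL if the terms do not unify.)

Decompose map/2: arrow(T, int) =?= arrow(nat, int),  map(B, nat) =?= map(map(string, nat), int).
Decompose arrow/2: T =?= nat,  int =?= int.
Bind T := nat; no other remaining equation mentions T.
Delete trivial equation int =?= int.
Decompose map/2: B =?= map(string, nat),  nat =?= int.
Bind B := map(string, nat); no other remaining equation mentions B.
Clash: constants nat and int differ; no unifier exists.

FAIL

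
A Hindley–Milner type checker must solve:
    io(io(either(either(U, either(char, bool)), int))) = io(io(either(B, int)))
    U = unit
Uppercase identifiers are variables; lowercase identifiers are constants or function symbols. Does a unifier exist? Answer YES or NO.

Decompose io/1: io(either(either(U, either(char, bool)), int)) = io(either(B, int)).
Decompose io/1: either(either(U, either(char, bool)), int) = either(B, int).
Decompose either/2: either(U, either(char, bool)) = B,  int = int.
Bind B := either(U, either(char, bool)); no other remaining equation mentions B.
Delete trivial equation int = int.
Bind U := unit. Substituting into the earlier binding gives B := either(unit, either(char, bool)).
No equations remain and no clash or occurs-check failure arose, so a unifier exists.

YES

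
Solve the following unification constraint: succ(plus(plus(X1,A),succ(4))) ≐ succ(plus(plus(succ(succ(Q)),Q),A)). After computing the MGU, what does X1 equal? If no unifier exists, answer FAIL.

Decompose succ/1: plus(plus(X1,A),succ(4)) ≐ plus(plus(succ(succ(Q)),Q),A).
Decompose plus/2: plus(X1,A) ≐ plus(succ(succ(Q)),Q),  succ(4) ≐ A.
Decompose plus/2: X1 ≐ succ(succ(Q)),  A ≐ Q.
Bind X1 := succ(succ(Q)); no other remaining equation mentions X1.
Bind A := Q; substituting into the remaining equation gives: succ(4) ≐ Q.
Bind Q := succ(4). Substituting into the earlier bindings gives X1 := succ(succ(succ(4))), A := succ(4).
MGU = { X1 ↦ succ(succ(succ(4))), A ↦ succ(4), Q ↦ succ(4) }, so X1 ↦ succ(succ(succ(4))).

succ(succ(succ(4)))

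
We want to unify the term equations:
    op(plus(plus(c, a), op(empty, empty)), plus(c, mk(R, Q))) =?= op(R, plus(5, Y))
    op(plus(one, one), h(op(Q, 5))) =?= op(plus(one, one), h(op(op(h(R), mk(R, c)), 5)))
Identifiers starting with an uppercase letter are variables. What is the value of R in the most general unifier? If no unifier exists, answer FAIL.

Decompose op/2: plus(plus(c, a), op(empty, empty)) =?= R,  plus(c, mk(R, Q)) =?= plus(5, Y).
Bind R := plus(plus(c, a), op(empty, empty)); substituting into the remaining equations gives: plus(c, mk(plus(plus(c, a), op(empty, empty)), Q)) =?= plus(5, Y),  op(plus(one, one), h(op(Q, 5))) =?= op(plus(one, one), h(op(op(h(plus(plus(c, a), op(empty, empty))), mk(plus(plus(c, a), op(empty, empty)), c)), 5))).
Decompose plus/2: c =?= 5,  mk(plus(plus(c, a), op(empty, empty)), Q) =?= Y.
Clash: constants c and 5 differ; no unifier exists.

FAIL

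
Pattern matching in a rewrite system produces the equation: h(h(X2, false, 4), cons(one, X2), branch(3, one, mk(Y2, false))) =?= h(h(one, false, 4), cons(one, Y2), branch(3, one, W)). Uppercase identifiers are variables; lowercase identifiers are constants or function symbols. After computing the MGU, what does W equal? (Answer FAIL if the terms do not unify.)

Decompose h/3: h(X2, false, 4) =?= h(one, false, 4),  cons(one, X2) =?= cons(one, Y2),  branch(3, one, mk(Y2, false)) =?= branch(3, one, W).
Decompose h/3: X2 =?= one,  false =?= false,  4 =?= 4.
Bind X2 := one; substituting into the one remaining equation that mentions X2 gives: cons(one, one) =?= cons(one, Y2).
Delete trivial equation false =?= false.
Delete trivial equation 4 =?= 4.
Decompose cons/2: one =?= one,  one =?= Y2.
Delete trivial equation one =?= one.
Bind Y2 := one; substituting into the remaining equation gives: branch(3, one, mk(one, false)) =?= branch(3, one, W).
Decompose branch/3: 3 =?= 3,  one =?= one,  mk(one, false) =?= W.
Delete trivial equation 3 =?= 3.
Delete trivial equation one =?= one.
Bind W := mk(one, false).
MGU = { X2 := one, Y2 := one, W := mk(one, false) }, so W := mk(one, false).

mk(one, false)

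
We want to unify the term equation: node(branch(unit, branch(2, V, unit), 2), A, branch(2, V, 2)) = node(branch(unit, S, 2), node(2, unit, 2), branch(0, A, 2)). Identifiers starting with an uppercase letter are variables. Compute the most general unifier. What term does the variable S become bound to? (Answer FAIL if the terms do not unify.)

Decompose node/3: branch(unit, branch(2, V, unit), 2) = branch(unit, S, 2),  A = node(2, unit, 2),  branch(2, V, 2) = branch(0, A, 2).
Decompose branch/3: unit = unit,  branch(2, V, unit) = S,  2 = 2.
Delete trivial equation unit = unit.
Bind S := branch(2, V, unit); no other remaining equation mentions S.
Delete trivial equation 2 = 2.
Bind A := node(2, unit, 2); substituting into the remaining equation gives: branch(2, V, 2) = branch(0, node(2, unit, 2), 2).
Decompose branch/3: 2 = 0,  V = node(2, unit, 2),  2 = 2.
Clash: constants 2 and 0 differ; no unifier exists.

FAIL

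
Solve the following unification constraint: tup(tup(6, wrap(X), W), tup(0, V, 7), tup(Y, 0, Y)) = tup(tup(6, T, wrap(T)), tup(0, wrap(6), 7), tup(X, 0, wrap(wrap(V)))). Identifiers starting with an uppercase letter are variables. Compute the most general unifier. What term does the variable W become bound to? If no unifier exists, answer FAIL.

wrap(wrap(wrap(wrap(wrap(6)))))

Decompose tup/3: tup(6, wrap(X), W) = tup(6, T, wrap(T)),  tup(0, V, 7) = tup(0, wrap(6), 7),  tup(Y, 0, Y) = tup(X, 0, wrap(wrap(V))).
Decompose tup/3: 6 = 6,  wrap(X) = T,  W = wrap(T).
Delete trivial equation 6 = 6.
Bind T := wrap(X); substituting into the one remaining equation that mentions T gives: W = wrap(wrap(X)).
Bind W := wrap(wrap(X)); no other remaining equation mentions W.
Decompose tup/3: 0 = 0,  V = wrap(6),  7 = 7.
Delete trivial equation 0 = 0.
Bind V := wrap(6); substituting into the one remaining equation that mentions V gives: tup(Y, 0, Y) = tup(X, 0, wrap(wrap(wrap(6)))).
Delete trivial equation 7 = 7.
Decompose tup/3: Y = X,  0 = 0,  Y = wrap(wrap(wrap(6))).
Bind Y := X; substituting into the one remaining equation that mentions Y gives: X = wrap(wrap(wrap(6))).
Delete trivial equation 0 = 0.
Bind X := wrap(wrap(wrap(6))). Substituting into the earlier bindings gives T := wrap(wrap(wrap(wrap(6)))), W := wrap(wrap(wrap(wrap(wrap(6))))), Y := wrap(wrap(wrap(6))).
MGU = { T -> wrap(wrap(wrap(wrap(6)))), W -> wrap(wrap(wrap(wrap(wrap(6))))), V -> wrap(6), Y -> wrap(wrap(wrap(6))), X -> wrap(wrap(wrap(6))) }, so W -> wrap(wrap(wrap(wrap(wrap(6))))).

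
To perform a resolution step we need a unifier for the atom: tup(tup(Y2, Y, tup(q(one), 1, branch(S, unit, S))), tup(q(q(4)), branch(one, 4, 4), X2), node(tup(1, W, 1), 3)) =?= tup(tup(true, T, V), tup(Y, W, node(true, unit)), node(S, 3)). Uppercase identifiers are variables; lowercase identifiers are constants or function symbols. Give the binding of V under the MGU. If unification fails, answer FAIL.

Decompose tup/3: tup(Y2, Y, tup(q(one), 1, branch(S, unit, S))) =?= tup(true, T, V),  tup(q(q(4)), branch(one, 4, 4), X2) =?= tup(Y, W, node(true, unit)),  node(tup(1, W, 1), 3) =?= node(S, 3).
Decompose tup/3: Y2 =?= true,  Y =?= T,  tup(q(one), 1, branch(S, unit, S)) =?= V.
Bind Y2 := true; no other remaining equation mentions Y2.
Bind Y := T; substituting into the one remaining equation that mentions Y gives: tup(q(q(4)), branch(one, 4, 4), X2) =?= tup(T, W, node(true, unit)).
Bind V := tup(q(one), 1, branch(S, unit, S)); no other remaining equation mentions V.
Decompose tup/3: q(q(4)) =?= T,  branch(one, 4, 4) =?= W,  X2 =?= node(true, unit).
Bind T := q(q(4)); no other remaining equation mentions T. Substituting into the earlier binding gives Y := q(q(4)).
Bind W := branch(one, 4, 4); substituting into the one remaining equation that mentions W gives: node(tup(1, branch(one, 4, 4), 1), 3) =?= node(S, 3).
Bind X2 := node(true, unit); no other remaining equation mentions X2.
Decompose node/2: tup(1, branch(one, 4, 4), 1) =?= S,  3 =?= 3.
Bind S := tup(1, branch(one, 4, 4), 1); no other remaining equation mentions S. Substituting into the earlier binding gives V := tup(q(one), 1, branch(tup(1, branch(one, 4, 4), 1), unit, tup(1, branch(one, 4, 4), 1))).
Delete trivial equation 3 =?= 3.
MGU = { Y2 := true, Y := q(q(4)), V := tup(q(one), 1, branch(tup(1, branch(one, 4, 4), 1), unit, tup(1, branch(one, 4, 4), 1))), T := q(q(4)), W := branch(one, 4, 4), X2 := node(true, unit), S := tup(1, branch(one, 4, 4), 1) }, so V := tup(q(one), 1, branch(tup(1, branch(one, 4, 4), 1), unit, tup(1, branch(one, 4, 4), 1))).

tup(q(one), 1, branch(tup(1, branch(one, 4, 4), 1), unit, tup(1, branch(one, 4, 4), 1)))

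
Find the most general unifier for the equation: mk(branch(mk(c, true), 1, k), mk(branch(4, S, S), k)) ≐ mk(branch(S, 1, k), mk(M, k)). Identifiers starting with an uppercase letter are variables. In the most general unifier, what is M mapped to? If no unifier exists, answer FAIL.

branch(4, mk(c, true), mk(c, true))

Decompose mk/2: branch(mk(c, true), 1, k) ≐ branch(S, 1, k),  mk(branch(4, S, S), k) ≐ mk(M, k).
Decompose branch/3: mk(c, true) ≐ S,  1 ≐ 1,  k ≐ k.
Bind S := mk(c, true); substituting into the one remaining equation that mentions S gives: mk(branch(4, mk(c, true), mk(c, true)), k) ≐ mk(M, k).
Delete trivial equation 1 ≐ 1.
Delete trivial equation k ≐ k.
Decompose mk/2: branch(4, mk(c, true), mk(c, true)) ≐ M,  k ≐ k.
Bind M := branch(4, mk(c, true), mk(c, true)); no other remaining equation mentions M.
Delete trivial equation k ≐ k.
MGU = { S -> mk(c, true), M -> branch(4, mk(c, true), mk(c, true)) }, so M -> branch(4, mk(c, true), mk(c, true)).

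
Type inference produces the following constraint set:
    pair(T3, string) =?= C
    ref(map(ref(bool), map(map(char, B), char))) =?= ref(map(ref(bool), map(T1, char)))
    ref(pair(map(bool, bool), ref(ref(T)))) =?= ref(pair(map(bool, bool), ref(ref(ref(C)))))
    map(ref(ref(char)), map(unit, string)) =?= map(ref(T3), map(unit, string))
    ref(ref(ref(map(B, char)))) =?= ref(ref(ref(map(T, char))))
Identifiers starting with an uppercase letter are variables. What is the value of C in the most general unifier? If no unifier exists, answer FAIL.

Bind C := pair(T3, string); substituting into the one remaining equation that mentions C gives: ref(pair(map(bool, bool), ref(ref(T)))) =?= ref(pair(map(bool, bool), ref(ref(ref(pair(T3, string)))))).
Decompose ref/1: map(ref(bool), map(map(char, B), char)) =?= map(ref(bool), map(T1, char)).
Decompose map/2: ref(bool) =?= ref(bool),  map(map(char, B), char) =?= map(T1, char).
Delete trivial equation ref(bool) =?= ref(bool).
Decompose map/2: map(char, B) =?= T1,  char =?= char.
Bind T1 := map(char, B); no other remaining equation mentions T1.
Delete trivial equation char =?= char.
Decompose ref/1: pair(map(bool, bool), ref(ref(T))) =?= pair(map(bool, bool), ref(ref(ref(pair(T3, string))))).
Decompose pair/2: map(bool, bool) =?= map(bool, bool),  ref(ref(T)) =?= ref(ref(ref(pair(T3, string)))).
Delete trivial equation map(bool, bool) =?= map(bool, bool).
Decompose ref/1: ref(T) =?= ref(ref(pair(T3, string))).
Decompose ref/1: T =?= ref(pair(T3, string)).
Bind T := ref(pair(T3, string)); substituting into the one remaining equation that mentions T gives: ref(ref(ref(map(B, char)))) =?= ref(ref(ref(map(ref(pair(T3, string)), char)))).
Decompose map/2: ref(ref(char)) =?= ref(T3),  map(unit, string) =?= map(unit, string).
Decompose ref/1: ref(char) =?= T3.
Bind T3 := ref(char); substituting into the one remaining equation that mentions T3 gives: ref(ref(ref(map(B, char)))) =?= ref(ref(ref(map(ref(pair(ref(char), string)), char)))). Substituting into the earlier bindings gives C := pair(ref(char), string), T := ref(pair(ref(char), string)).
Delete trivial equation map(unit, string) =?= map(unit, string).
Decompose ref/1: ref(ref(map(B, char))) =?= ref(ref(map(ref(pair(ref(char), string)), char))).
Decompose ref/1: ref(map(B, char)) =?= ref(map(ref(pair(ref(char), string)), char)).
Decompose ref/1: map(B, char) =?= map(ref(pair(ref(char), string)), char).
Decompose map/2: B =?= ref(pair(ref(char), string)),  char =?= char.
Bind B := ref(pair(ref(char), string)); no other remaining equation mentions B. Substituting into the earlier binding gives T1 := map(char, ref(pair(ref(char), string))).
Delete trivial equation char =?= char.
MGU = { C := pair(ref(char), string), T1 := map(char, ref(pair(ref(char), string))), T := ref(pair(ref(char), string)), T3 := ref(char), B := ref(pair(ref(char), string)) }, so C := pair(ref(char), string).

pair(ref(char), string)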